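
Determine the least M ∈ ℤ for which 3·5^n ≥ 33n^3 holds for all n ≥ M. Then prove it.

M = 5

At n = 4: 1875 < 2112, so the inequality fails and M ≥ 5. We prove 3·5^n ≥ 33n^3 for all n ≥ 5.
For the base case n = 5: 3·5^n = 9375 and 33n^3 = 4125, so 9375 ≥ 4125.
For the inductive step, assume it holds for an arbitrary k ≥ 5, so 3·5^k ≥ 33k^3.
Then 3·5^(k + 1) = 5·(3·5^k) ≥ 5·(33k^3).
Also, for k ≥ 5 we have 5·(33k^3) ≥ 33(k+1)^3, since 5 ≥ (1 + 1/k)^3 for all k ≥ 5.
Combining, 3·5^(k + 1) ≥ 33(k+1)^3.
By induction, the statement is established for all n ≥ 5.
Hence the smallest such M is 5.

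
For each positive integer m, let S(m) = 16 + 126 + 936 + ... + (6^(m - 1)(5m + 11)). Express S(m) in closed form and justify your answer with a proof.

We claim S(m) = 6^m(m + 2) - 2 for all m ≥ 1.
Base case (m = 1): S(1) = 16, and the closed form gives 16. They agree.
Inductive step: suppose the statement holds for some j ≥ 1, so S(j) = 6^j(j + 2) - 2.
Then S(j+1) = S(j) + (6^j(5j + 16)) = (6^j(j + 2) - 2) + (6^j(5j + 16)).
Simplifying, S(j+1) = 6·6^j·j + 18·6^j - 2 = 6^(j+1)((j+1) + 2) - 2,
which is the closed form with m = j+1.
Hence, by induction on m, the claim holds for every m ≥ 1.

S(m) = 6^m(m + 2) - 2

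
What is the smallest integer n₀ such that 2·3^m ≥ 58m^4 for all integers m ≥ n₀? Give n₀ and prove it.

n₀ = 13

At m = 12: 1062882 < 1202688, so the inequality fails and n₀ ≥ 13. We prove 2·3^m ≥ 58m^4 for all m ≥ 13.
Base case (m = 13): 2·3^m = 3188646 and 58m^4 = 1656538, so 3188646 ≥ 1656538.
Suppose the result is true for m = i, so 2·3^i ≥ 58i^4.
Then 2·3^(i + 1) = 3·(2·3^i) ≥ 3·(58i^4).
Also, for i ≥ 13 we have 3·(58i^4) ≥ 58(i+1)^4, since 3 ≥ (1 + 1/i)^4 for all i ≥ 13.
Combining, 2·3^(i + 1) ≥ 58(i+1)^4.
By induction, the statement is established for all m ≥ 13.
Hence the smallest such n₀ is 13.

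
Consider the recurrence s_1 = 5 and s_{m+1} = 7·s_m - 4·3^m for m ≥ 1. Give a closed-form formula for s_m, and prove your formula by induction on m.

s_m = 3^m + 2·7^(m - 1)

Computing the first terms: s_1 = 5, s_2 = 23, s_3 = 125. This suggests s_m = 3^m + 2·7^(m - 1).
For the base case m = 1: the formula gives 5 = 5 = s_1.
Inductive step: assume the claim holds for m = p, so s_p = 3^p + 2·7^(p - 1).
Then s_{p+1} = 7·s_p - 4·3^p = 7·(3^p + 2·7^(p - 1)) - 4·3^p = 3^(p + 1) + 2·7^p = 3^(p+1) + 2·7^((p+1) - 1),
which is the claimed formula at m = p+1.
By induction, the statement is established for all m ≥ 1.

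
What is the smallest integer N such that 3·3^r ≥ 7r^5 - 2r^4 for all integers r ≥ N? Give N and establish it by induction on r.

N = 13

At r = 12: 1594323 < 1700352, so the inequality fails and N ≥ 13. We prove 3·3^r ≥ 7r^5 - 2r^4 for all r ≥ 13.
When r = 13: 3·3^r = 4782969 and 7r^5 - 2r^4 = 2541929, so 4782969 ≥ 2541929.
Inductive step: suppose the statement holds for some m ≥ 13, so 3·3^m ≥ 7m^5 - 2m^4.
Then 3·3^(m + 1) = 3·(3·3^m) ≥ 3·(7m^5 - 2m^4).
Also, for m ≥ 13 we have 3·(7m^5 - 2m^4) ≥ 7(m+1)^5 - 2(m+1)^4, since 3·(7m^5 - 2m^4) − (7(m+1)^5 - 2(m+1)^4) = 14m^5 - 39m^4 - 62m^3 - 58m^2 - 27m - 5, which is nonnegative for all m ≥ 13.
Combining, 3·3^(m + 1) ≥ 7(m+1)^5 - 2(m+1)^4.
By the principle of mathematical induction, the result holds for all r ≥ 13.
Hence the smallest such N is 13.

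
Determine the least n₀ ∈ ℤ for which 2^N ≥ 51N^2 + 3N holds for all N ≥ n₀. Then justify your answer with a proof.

At N = 13: 8192 < 8658, so the inequality fails and n₀ ≥ 14. We prove 2^N ≥ 51N^2 + 3N for all N ≥ 14.
Base case (N = 14): 2^N = 16384 and 51N^2 + 3N = 10038, so 16384 ≥ 10038.
Suppose the result is true for N = p, so 2^p ≥ 51p^2 + 3p.
Then 2^(p + 1) = 2·(2^p) ≥ 2·(51p^2 + 3p).
Also, for p ≥ 14 we have 2·(51p^2 + 3p) ≥ 51(p+1)^2 + 3(p+1), since 2·(51p^2 + 3p) − (51(p+1)^2 + 3(p+1)) = 51p^2 - 99p - 54, which is nonnegative for all p ≥ 14.
Combining, 2^(p + 1) ≥ 51(p+1)^2 + 3(p+1).
By the principle of mathematical induction, the result holds for all N ≥ 14.
Hence the smallest such n₀ is 14.

n₀ = 14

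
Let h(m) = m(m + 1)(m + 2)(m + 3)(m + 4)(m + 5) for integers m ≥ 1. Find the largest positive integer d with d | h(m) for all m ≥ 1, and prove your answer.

d = 720

Computing the first values: h(1) = 720 and h(2) = 5040; gcd(720, 5040) = 720, so d ≤ 720.
We prove 720 | m(m + 1)(m + 2)(m + 3)(m + 4)(m + 5) for all m ≥ 1 by induction on m.
Base step (m = 1): h(1) = 720 = 720·(1), so 720 | h(1).
Inductive step: suppose the statement holds for some p ≥ 1, i.e. 720 | h(p). Then
h(p+1) − h(p) = (p+1)·(p+2)·(p+3)·(p+4)·(p+5)·(p+6) − p·(p+1)·(p+2)·(p+3)·(p+4)·(p+5) = (p+1)·(p+2)·(p+3)·(p+4)·(p+5)·[(p+6) − p] = 6·(p+1)·(p+2)·(p+3)·(p+4)·(p+5). The product of 5 consecutive integers is divisible by (5)! = 120, so h(p+1) − h(p) is divisible by 6·120 = 720. By the inductive hypothesis 720 | h(p), hence 720 | h(p+1).
By the principle of mathematical induction, the result holds for all m ≥ 1.
Therefore the largest such d is 720.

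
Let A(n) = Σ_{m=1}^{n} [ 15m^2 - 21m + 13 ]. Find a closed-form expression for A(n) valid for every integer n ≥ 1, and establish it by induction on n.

A(n) = n(5n^2 - 3n + 5)

We claim A(n) = n(5n^2 - 3n + 5) for all n ≥ 1.
Base case (n = 1): A(1) = 7, and the closed form gives 7. They agree.
For the inductive step, assume it holds for an arbitrary m ≥ 1, so A(m) = m(5m^2 - 3m + 5).
Then A(m+1) = A(m) + (15m^2 + 9m + 7) = (m(5m^2 - 3m + 5)) + (15m^2 + 9m + 7).
Simplifying, A(m+1) = (m + 1)(5m^2 + 7m + 7) = (m+1)(5(m+1)^2 - 3(m+1) + 5),
which is the closed form with n = m+1.
By induction, the statement is established for all n ≥ 1.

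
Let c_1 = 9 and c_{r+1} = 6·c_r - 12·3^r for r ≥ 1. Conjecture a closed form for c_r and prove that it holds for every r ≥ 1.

c_r = 4·3^r - 3·6^(r - 1)

Computing the first terms: c_1 = 9, c_2 = 18, c_3 = 0. This suggests c_r = 4·3^r - 3·6^(r - 1).
For the base case r = 1: the formula gives 9 = 9 = c_1.
Inductive step: suppose the statement holds for some k ≥ 1, so c_k = 4·3^k - 3·6^(k - 1).
Then c_{k+1} = 6·c_k - 12·3^k = 6·(4·3^k - 3·6^(k - 1)) - 12·3^k = 4·3^(k + 1) - 3·6^k = 4·3^(k+1) - 3·6^((k+1) - 1),
which is the claimed formula at r = k+1.
By induction, the statement is established for all r ≥ 1.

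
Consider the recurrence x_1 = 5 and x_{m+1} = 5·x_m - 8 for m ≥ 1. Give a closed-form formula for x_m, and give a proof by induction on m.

x_m = 3·5^(m - 1) + 2

Computing the first terms: x_1 = 5, x_2 = 17, x_3 = 77. This suggests x_m = 3·5^(m - 1) + 2.
Base step (m = 1): the formula gives 5 = 5 = x_1.
Suppose the result is true for m = i, so x_i = 3·5^(i - 1) + 2.
Then x_{i+1} = 5·x_i - 8 = 5·(3·5^(i - 1) + 2) - 8 = 3·5^i + 2 = 3·5^((i+1) - 1) + 2,
which is the claimed formula at m = i+1.
Hence, by induction on m, the claim holds for every m ≥ 1.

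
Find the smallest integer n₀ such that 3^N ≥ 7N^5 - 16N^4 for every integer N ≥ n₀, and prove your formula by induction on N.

n₀ = 14

At N = 13: 1594323 < 2142075, so the inequality fails and n₀ ≥ 14. We prove 3^N ≥ 7N^5 - 16N^4 for all N ≥ 14.
When N = 14: 3^N = 4782969 and 7N^5 - 16N^4 = 3150112, so 4782969 ≥ 3150112.
For the inductive step, assume it holds for an arbitrary r ≥ 14, so 3^r ≥ 7r^5 - 16r^4.
Then 3^(r + 1) = 3·(3^r) ≥ 3·(7r^5 - 16r^4).
Also, for r ≥ 14 we have 3·(7r^5 - 16r^4) ≥ 7(r+1)^5 - 16(r+1)^4, since 3·(7r^5 - 16r^4) − (7(r+1)^5 - 16(r+1)^4) = 14r^5 - 67r^4 - 6r^3 + 26r^2 + 29r + 9, which is nonnegative for all r ≥ 14.
Combining, 3^(r + 1) ≥ 7(r+1)^5 - 16(r+1)^4.
Hence, by induction on N, the claim holds for every N ≥ 14.
Hence the smallest such n₀ is 14.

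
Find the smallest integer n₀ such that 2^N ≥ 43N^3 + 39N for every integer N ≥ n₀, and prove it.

n₀ = 18

At N = 17: 131072 < 211922, so the inequality fails and n₀ ≥ 18. We prove 2^N ≥ 43N^3 + 39N for all N ≥ 18.
Base case (N = 18): 2^N = 262144 and 43N^3 + 39N = 251478, so 262144 ≥ 251478.
Inductive step: suppose the statement holds for some p ≥ 18, so 2^p ≥ 43p^3 + 39p.
Then 2^(p + 1) = 2·(2^p) ≥ 2·(43p^3 + 39p).
Also, for p ≥ 18 we have 2·(43p^3 + 39p) ≥ 43(p+1)^3 + 39(p+1), since 2·(43p^3 + 39p) − (43(p+1)^3 + 39(p+1)) = 43p^3 - 129p^2 - 90p - 82, which is nonnegative for all p ≥ 18.
Combining, 2^(p + 1) ≥ 43(p+1)^3 + 39(p+1).
This completes the induction.
Hence the smallest such n₀ is 18.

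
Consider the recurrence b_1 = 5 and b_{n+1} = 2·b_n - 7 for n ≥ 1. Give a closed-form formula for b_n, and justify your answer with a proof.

Computing the first terms: b_1 = 5, b_2 = 3, b_3 = -1. This suggests b_n = -2^n + 7.
Base case (n = 1): the formula gives 5 = 5 = b_1.
Inductive step: assume the claim holds for n = p, so b_p = -2^p + 7.
Then b_{p+1} = 2·b_p - 7 = 2·(-2^p + 7) - 7 = -2^(p + 1) + 7,
which is the claimed formula at n = p+1.
Hence, by induction on n, the claim holds for every n ≥ 1.

b_n = -2^n + 7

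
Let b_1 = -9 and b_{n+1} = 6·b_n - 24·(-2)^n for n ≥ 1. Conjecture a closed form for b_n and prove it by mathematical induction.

Computing the first terms: b_1 = -9, b_2 = -6, b_3 = -132. This suggests b_n = 3(-2)^n - 3·6^(n - 1).
When n = 1: the formula gives -9 = -9 = b_1.
Inductive step: assume the claim holds for n = r, so b_r = 3(-2)^r - 3·6^(r - 1).
Then b_{r+1} = 6·b_r - 24·(-2)^r = 6·(3(-2)^r - 3·6^(r - 1)) - 24·(-2)^r = 3(-2)^(r + 1) - 3·6^r = 3(-2)^(r+1) - 3·6^((r+1) - 1),
which is the claimed formula at n = r+1.
By the principle of mathematical induction, the result holds for all n ≥ 1.

b_n = 3(-2)^n - 3·6^(n - 1)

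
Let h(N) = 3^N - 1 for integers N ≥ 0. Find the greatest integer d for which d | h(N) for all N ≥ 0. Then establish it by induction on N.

Computing the first values: h(0) = 0 and h(1) = 2; gcd(0, 2) = 2, so d ≤ 2.
We prove 2 | 3^N - 1 for all N ≥ 0 by induction on N.
When N = 0: h(0) = 0 = 2·(0), so 2 | h(0).
For the inductive step, assume it holds for an arbitrary m ≥ 0, i.e. 2 | h(m). Then
h(m+1) = 3^(m+1) - 1 = 3·(3^m - 1) + 2 = 3·h(m) + 2. The first term is divisible by 2 by the inductive hypothesis, and 2 is divisible by 2. Hence 2 | h(m+1).
By induction, the statement is established for all N ≥ 0.
Therefore the largest such d is 2.

d = 2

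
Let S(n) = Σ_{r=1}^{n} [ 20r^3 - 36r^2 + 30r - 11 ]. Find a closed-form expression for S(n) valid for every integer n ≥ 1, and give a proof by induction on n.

We claim S(n) = n(5n^3 - 2n^2 + 2n - 2) for all n ≥ 1.
Base case (n = 1): S(1) = 3, and the closed form gives 3. They agree.
Inductive step: assume the claim holds for n = r, so S(r) = r(5r^3 - 2r^2 + 2r - 2).
Then S(r+1) = S(r) + (20r^3 + 24r^2 + 18r + 3) = (r(5r^3 - 2r^2 + 2r - 2)) + (20r^3 + 24r^2 + 18r + 3).
Simplifying, S(r+1) = (r + 1)(5r^3 + 13r^2 + 13r + 3) = (r+1)(5(r+1)^3 - 2(r+1)^2 + 2(r+1) - 2),
which is the closed form with n = r+1.
By induction, the statement is established for all n ≥ 1.

S(n) = n(5n^3 - 2n^2 + 2n - 2)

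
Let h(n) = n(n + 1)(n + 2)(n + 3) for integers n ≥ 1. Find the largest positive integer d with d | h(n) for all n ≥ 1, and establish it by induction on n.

d = 24

Computing the first values: h(1) = 24 and h(2) = 120; gcd(24, 120) = 24, so d ≤ 24.
We prove 24 | n(n + 1)(n + 2)(n + 3) for all n ≥ 1 by induction on n.
Base step (n = 1): h(1) = 24 = 24·(1), so 24 | h(1).
For the inductive step, assume it holds for an arbitrary p ≥ 1, i.e. 24 | h(p). Then
h(p+1) − h(p) = (p+1)·(p+2)·(p+3)·(p+4) − p·(p+1)·(p+2)·(p+3) = (p+1)·(p+2)·(p+3)·[(p+4) − p] = 4·(p+1)·(p+2)·(p+3). The product of 3 consecutive integers is divisible by (3)! = 6, so h(p+1) − h(p) is divisible by 4·6 = 24. By the inductive hypothesis 24 | h(p), hence 24 | h(p+1).
This completes the induction.
Therefore the largest such d is 24.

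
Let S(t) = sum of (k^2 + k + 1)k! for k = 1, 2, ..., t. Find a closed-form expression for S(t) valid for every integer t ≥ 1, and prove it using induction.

S(t) = (t + 1)(t + 1)! - 1

We claim S(t) = (t + 1)(t + 1)! - 1 for all t ≥ 1.
When t = 1: S(1) = 3, and the closed form gives 3. They agree.
Inductive step: assume the claim holds for t = k, so S(k) = (k + 1)(k + 1)! - 1.
Then S(k+1) = S(k) + ((k^2 + 3k + 3)(k + 1)!) = ((k + 1)(k + 1)! - 1) + ((k^2 + 3k + 3)(k + 1)!).
Simplifying, S(k+1) = ((k+1) + 1)((k+1) + 1)! - 1,
which is the closed form with t = k+1.
By the principle of mathematical induction, the result holds for all t ≥ 1.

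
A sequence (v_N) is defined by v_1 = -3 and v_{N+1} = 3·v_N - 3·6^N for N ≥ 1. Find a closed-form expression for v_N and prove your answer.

Computing the first terms: v_1 = -3, v_2 = -27, v_3 = -189. This suggests v_N = 3^N - 6^N.
Base step (N = 1): the formula gives -3 = -3 = v_1.
Suppose the result is true for N = k, so v_k = 3^k - 6^k.
Then v_{k+1} = 3·v_k - 3·6^k = 3·(3^k - 6^k) - 3·6^k = 3^(k + 1) - 6^(k + 1),
which is the claimed formula at N = k+1.
By induction, the statement is established for all N ≥ 1.

v_N = 3^N - 6^N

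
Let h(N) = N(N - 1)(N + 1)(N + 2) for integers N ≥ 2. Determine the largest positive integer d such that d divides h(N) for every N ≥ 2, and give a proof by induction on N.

Computing the first values: h(2) = 24 and h(3) = 120; gcd(24, 120) = 24, so d ≤ 24.
We prove 24 | N(N - 1)(N + 1)(N + 2) for all N ≥ 2 by induction on N.
Base step (N = 2): h(2) = 24 = 24·(1), so 24 | h(2).
Inductive step: suppose the statement holds for some i ≥ 2, i.e. 24 | h(i). Then
h(i+1) − h(i) = i·(i+1)·(i+2)·(i+3) − (i-1)·i·(i+1)·(i+2) = i·(i+1)·(i+2)·[(i+3) − (i-1)] = 4·i·(i+1)·(i+2). The product of 3 consecutive integers is divisible by (3)! = 6, so h(i+1) − h(i) is divisible by 4·6 = 24. By the inductive hypothesis 24 | h(i), hence 24 | h(i+1).
This completes the induction.
Therefore the largest such d is 24.

d = 24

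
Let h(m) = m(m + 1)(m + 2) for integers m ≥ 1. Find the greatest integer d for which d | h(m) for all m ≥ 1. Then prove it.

Computing the first values: h(1) = 6 and h(2) = 24; gcd(6, 24) = 6, so d ≤ 6.
We prove 6 | m(m + 1)(m + 2) for all m ≥ 1 by induction on m.
Base step (m = 1): h(1) = 6 = 6·(1), so 6 | h(1).
For the inductive step, assume it holds for an arbitrary i ≥ 1, i.e. 6 | h(i). Then
h(i+1) − h(i) = (i+1)·(i+2)·(i+3) − i·(i+1)·(i+2) = (i+1)·(i+2)·[(i+3) − i] = 3·(i+1)·(i+2). The product of 2 consecutive integers is divisible by (2)! = 2, so h(i+1) − h(i) is divisible by 3·2 = 6. By the inductive hypothesis 6 | h(i), hence 6 | h(i+1).
By induction, the statement is established for all m ≥ 1.
Therefore the largest such d is 6.

d = 6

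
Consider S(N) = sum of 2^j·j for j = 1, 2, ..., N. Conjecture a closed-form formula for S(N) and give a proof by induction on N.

We claim S(N) = 2·2^N(N - 1) + 2 for all N ≥ 1.
For the base case N = 1: S(1) = 2, and the closed form gives 2. They agree.
For the inductive step, assume it holds for an arbitrary j ≥ 1, so S(j) = 2·2^j(j - 1) + 2.
Then S(j+1) = S(j) + (2^(j + 1)(j + 1)) = (2·2^j(j - 1) + 2) + (2^(j + 1)(j + 1)).
Simplifying, S(j+1) = 4·2^j·j + 2 = 2·2^(j+1)((j+1) - 1) + 2,
which is the closed form with N = j+1.
This completes the induction.

S(N) = 2·2^N(N - 1) + 2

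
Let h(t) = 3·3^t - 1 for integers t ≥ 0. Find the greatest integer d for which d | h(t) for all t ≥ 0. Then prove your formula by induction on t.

Computing the first values: h(0) = 2 and h(1) = 8; gcd(2, 8) = 2, so d ≤ 2.
We prove 2 | 3·3^t - 1 for all t ≥ 0 by induction on t.
For the base case t = 0: h(0) = 2 = 2·(1), so 2 | h(0).
Inductive step: suppose the statement holds for some i ≥ 0, i.e. 2 | h(i). Then
h(i+1) = 3·3^(i+1) - 1 = 3·(3·3^i - 1) + 2 = 3·h(i) + 2. The first term is divisible by 2 by the inductive hypothesis, and 2 is divisible by 2. Hence 2 | h(i+1).
Hence, by induction on t, the claim holds for every t ≥ 0.
Therefore the largest such d is 2.

d = 2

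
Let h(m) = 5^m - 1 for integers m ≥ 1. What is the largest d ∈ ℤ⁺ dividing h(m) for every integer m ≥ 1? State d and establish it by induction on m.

d = 4

Computing the first values: h(1) = 4 and h(2) = 24; gcd(4, 24) = 4, so d ≤ 4.
We prove 4 | 5^m - 1 for all m ≥ 1 by induction on m.
Base case (m = 1): h(1) = 4 = 4·(1), so 4 | h(1).
Inductive step: assume the claim holds for m = r, i.e. 4 | h(r). Then
5^{r+1} − 1^{r+1} = 5·5^r − 1·1^r = 5·(5^r − 1^r) + (4)·1^r. The first term is divisible by 4 by the inductive hypothesis, and the second term (4)·1^r is divisible by 4 since 4 | 4. Hence 4 | h(r+1).
Hence, by induction on m, the claim holds for every m ≥ 1.
Therefore the largest such d is 4.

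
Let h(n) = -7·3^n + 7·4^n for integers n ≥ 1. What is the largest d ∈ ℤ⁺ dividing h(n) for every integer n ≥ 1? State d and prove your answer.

d = 7

Computing the first values: h(1) = 7 and h(2) = 49; gcd(7, 49) = 7, so d ≤ 7.
We prove 7 | -7·3^n + 7·4^n for all n ≥ 1 by induction on n.
Base case (n = 1): h(1) = 7 = 7·(1), so 7 | h(1).
For the inductive step, assume it holds for an arbitrary m ≥ 1, i.e. 7 | h(m). Then
h(m+1) − 4·h(m) = (-7·3^(m+1) + 7·4^(m+1)) − 4·(-7·3^m + 7·4^m) = (-7)·3^m·(3 − 4) = (7)·3^m. Since 7 | h(m) by the inductive hypothesis, 7 | 4·h(m); and 7 | 7 since 7 = 7·1. Therefore 7 | h(m+1).
By induction, the statement is established for all n ≥ 1.
Therefore the largest such d is 7.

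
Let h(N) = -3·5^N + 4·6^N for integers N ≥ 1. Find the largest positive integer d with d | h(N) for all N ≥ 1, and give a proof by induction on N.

Computing the first values: h(1) = 9 and h(2) = 69; gcd(9, 69) = 3, so d ≤ 3.
We prove 3 | -3·5^N + 4·6^N for all N ≥ 1 by induction on N.
Base step (N = 1): h(1) = 9 = 3·(3), so 3 | h(1).
Suppose the result is true for N = r, i.e. 3 | h(r). Then
h(r+1) − 6·h(r) = (-3·5^(r+1) + 4·6^(r+1)) − 6·(-3·5^r + 4·6^r) = (-3)·5^r·(5 − 6) = (3)·5^r. Since 3 | h(r) by the inductive hypothesis, 3 | 6·h(r); and 3 | 3 since 3 = 3·1. Therefore 3 | h(r+1).
By the principle of mathematical induction, the result holds for all N ≥ 1.
Therefore the largest such d is 3.

d = 3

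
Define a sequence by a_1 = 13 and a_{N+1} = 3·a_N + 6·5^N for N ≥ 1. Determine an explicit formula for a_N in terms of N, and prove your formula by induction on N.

a_N = -2·3^(N - 1) + 3·5^N

Computing the first terms: a_1 = 13, a_2 = 69, a_3 = 357. This suggests a_N = -2·3^(N - 1) + 3·5^N.
When N = 1: the formula gives 13 = 13 = a_1.
Inductive step: suppose the statement holds for some m ≥ 1, so a_m = -2·3^(m - 1) + 3·5^m.
Then a_{m+1} = 3·a_m + 6·5^m = 3·(-2·3^(m - 1) + 3·5^m) + 6·5^m = -2·3^m + 3·5^(m + 1) = -2·3^((m+1) - 1) + 3·5^(m+1),
which is the claimed formula at N = m+1.
By the principle of mathematical induction, the result holds for all N ≥ 1.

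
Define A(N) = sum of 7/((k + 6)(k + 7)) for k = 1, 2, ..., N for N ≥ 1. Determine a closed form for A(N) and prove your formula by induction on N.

We claim A(N) = N/(N + 7) for all N ≥ 1.
Base case (N = 1): A(1) = 1/8, and the closed form gives 1/8. They agree.
Inductive step: assume the claim holds for N = k, so A(k) = k/(k + 7).
Then A(k+1) = A(k) + (7/((k + 7)(k + 8))) = (k/(k + 7)) + (7/((k + 7)(k + 8))).
Simplifying, A(k+1) = (k + 1)/(k + 8) = (k+1)/((k+1) + 7),
which is the closed form with N = k+1.
By induction, the statement is established for all N ≥ 1.

A(N) = N/(N + 7)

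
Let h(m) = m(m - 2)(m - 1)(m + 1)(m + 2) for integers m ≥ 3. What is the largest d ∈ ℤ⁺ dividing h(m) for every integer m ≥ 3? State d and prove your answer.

Computing the first values: h(3) = 120 and h(4) = 720; gcd(120, 720) = 120, so d ≤ 120.
We prove 120 | m(m - 2)(m - 1)(m + 1)(m + 2) for all m ≥ 3 by induction on m.
Base step (m = 3): h(3) = 120 = 120·(1), so 120 | h(3).
For the inductive step, assume it holds for an arbitrary r ≥ 3, i.e. 120 | h(r). Then
h(r+1) − h(r) = (r-1)·r·(r+1)·(r+2)·(r+3) − (r-2)·(r-1)·r·(r+1)·(r+2) = (r-1)·r·(r+1)·(r+2)·[(r+3) − (r-2)] = 5·(r-1)·r·(r+1)·(r+2). The product of 4 consecutive integers is divisible by (4)! = 24, so h(r+1) − h(r) is divisible by 5·24 = 120. By the inductive hypothesis 120 | h(r), hence 120 | h(r+1).
This completes the induction.
Therefore the largest such d is 120.

d = 120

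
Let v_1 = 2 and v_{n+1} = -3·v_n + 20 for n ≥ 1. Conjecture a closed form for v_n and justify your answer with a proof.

v_n = (-3)^n + 5

Computing the first terms: v_1 = 2, v_2 = 14, v_3 = -22. This suggests v_n = (-3)^n + 5.
Base case (n = 1): the formula gives 2 = 2 = v_1.
Inductive step: suppose the statement holds for some r ≥ 1, so v_r = (-3)^r + 5.
Then v_{r+1} = -3·v_r + 20 = -3·((-3)^r + 5) + 20 = (-3)^(r + 1) + 5,
which is the claimed formula at n = r+1.
By induction, the statement is established for all n ≥ 1.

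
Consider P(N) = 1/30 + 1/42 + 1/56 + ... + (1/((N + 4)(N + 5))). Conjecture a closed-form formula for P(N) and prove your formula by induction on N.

We claim P(N) = N/(5(N + 5)) for all N ≥ 1.
When N = 1: P(1) = 1/30, and the closed form gives 1/30. They agree.
For the inductive step, assume it holds for an arbitrary k ≥ 1, so P(k) = k/(5(k + 5)).
Then P(k+1) = P(k) + (1/((k + 5)(k + 6))) = (k/(5(k + 5))) + (1/((k + 5)(k + 6))).
Simplifying, P(k+1) = (k + 1)/(5(k + 6)) = (k+1)/(5((k+1) + 5)),
which is the closed form with N = k+1.
This completes the induction.

P(N) = N/(5(N + 5))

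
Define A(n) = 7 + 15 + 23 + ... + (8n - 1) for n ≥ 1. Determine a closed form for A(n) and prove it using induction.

We claim A(n) = n(4n + 3) for all n ≥ 1.
Base case (n = 1): A(1) = 7, and the closed form gives 7. They agree.
Inductive step: assume the claim holds for n = k, so A(k) = k(4k + 3).
Then A(k+1) = A(k) + (8k + 7) = (k(4k + 3)) + (8k + 7).
Simplifying, A(k+1) = (k + 1)(4k + 7) = (k+1)(4(k+1) + 3),
which is the closed form with n = k+1.
By induction, the statement is established for all n ≥ 1.

A(n) = n(4n + 3)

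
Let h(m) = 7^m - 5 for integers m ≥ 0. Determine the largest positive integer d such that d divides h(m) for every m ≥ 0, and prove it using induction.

d = 2

Computing the first values: h(0) = -4 and h(1) = 2; gcd(-4, 2) = 2, so d ≤ 2.
We prove 2 | 7^m - 5 for all m ≥ 0 by induction on m.
For the base case m = 0: h(0) = -4 = 2·(-2), so 2 | h(0).
Inductive step: assume the claim holds for m = r, i.e. 2 | h(r). Then
h(r+1) = 7^(r+1) - 5 = 7·(7^r - 5) + 30 = 7·h(r) + 30. The first term is divisible by 2 by the inductive hypothesis, and 30 is divisible by 2. Hence 2 | h(r+1).
By induction, the statement is established for all m ≥ 0.
Therefore the largest such d is 2.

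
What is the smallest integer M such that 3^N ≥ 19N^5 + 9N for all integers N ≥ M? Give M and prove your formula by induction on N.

At N = 15: 14348907 < 14428260, so the inequality fails and M ≥ 16. We prove 3^N ≥ 19N^5 + 9N for all N ≥ 16.
Base case (N = 16): 3^N = 43046721 and 19N^5 + 9N = 19923088, so 43046721 ≥ 19923088.
Suppose the result is true for N = j, so 3^j ≥ 19j^5 + 9j.
Then 3^(j + 1) = 3·(3^j) ≥ 3·(19j^5 + 9j).
Also, for j ≥ 16 we have 3·(19j^5 + 9j) ≥ 19(j+1)^5 + 9(j+1), since 3·(19j^5 + 9j) − (19(j+1)^5 + 9(j+1)) = 38j^5 - 95j^4 - 190j^3 - 190j^2 - 77j - 28, which is nonnegative for all j ≥ 16.
Combining, 3^(j + 1) ≥ 19(j+1)^5 + 9(j+1).
By induction, the statement is established for all N ≥ 16.
Hence the smallest such M is 16.

M = 16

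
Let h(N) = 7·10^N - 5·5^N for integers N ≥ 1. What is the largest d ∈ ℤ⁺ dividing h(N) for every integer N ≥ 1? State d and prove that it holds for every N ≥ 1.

d = 5

Computing the first values: h(1) = 45 and h(2) = 575; gcd(45, 575) = 5, so d ≤ 5.
We prove 5 | 7·10^N - 5·5^N for all N ≥ 1 by induction on N.
Base step (N = 1): h(1) = 45 = 5·(9), so 5 | h(1).
Inductive step: assume the claim holds for N = i, i.e. 5 | h(i). Then
h(i+1) − 10·h(i) = (7·10^(i+1) - 5·5^(i+1)) − 10·(7·10^i - 5·5^i) = (-5)·5^i·(5 − 10) = (25)·5^i. Since 5 | h(i) by the inductive hypothesis, 5 | 10·h(i); and 5 | 25 since 25 = 5·5. Therefore 5 | h(i+1).
By the principle of mathematical induction, the result holds for all N ≥ 1.
Therefore the largest such d is 5.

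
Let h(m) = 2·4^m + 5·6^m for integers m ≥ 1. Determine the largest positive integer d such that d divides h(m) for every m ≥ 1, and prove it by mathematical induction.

d = 2

Computing the first values: h(1) = 38 and h(2) = 212; gcd(38, 212) = 2, so d ≤ 2.
We prove 2 | 2·4^m + 5·6^m for all m ≥ 1 by induction on m.
Base case (m = 1): h(1) = 38 = 2·(19), so 2 | h(1).
Inductive step: suppose the statement holds for some i ≥ 1, i.e. 2 | h(i). Then
h(i+1) − 6·h(i) = (2·4^(i+1) + 5·6^(i+1)) − 6·(2·4^i + 5·6^i) = (2)·4^i·(4 − 6) = (-4)·4^i. Since 2 | h(i) by the inductive hypothesis, 2 | 6·h(i); and 2 | -4 since -4 = 2·-2. Therefore 2 | h(i+1).
Hence, by induction on m, the claim holds for every m ≥ 1.
Therefore the largest such d is 2.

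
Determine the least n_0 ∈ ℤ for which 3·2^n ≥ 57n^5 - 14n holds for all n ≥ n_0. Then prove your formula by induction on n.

n_0 = 29

At n = 28: 805306368 < 980990584, so the inequality fails and n_0 ≥ 29. We prove 3·2^n ≥ 57n^5 - 14n for all n ≥ 29.
Base case (n = 29): 3·2^n = 1610612736 and 57n^5 - 14n = 1169135087, so 1610612736 ≥ 1169135087.
Suppose the result is true for n = i, so 3·2^i ≥ 57i^5 - 14i.
Then 3·2^(i + 1) = 2·(3·2^i) ≥ 2·(57i^5 - 14i).
Also, for i ≥ 29 we have 2·(57i^5 - 14i) ≥ 57(i+1)^5 - 14(i+1), since 2·(57i^5 - 14i) − (57(i+1)^5 - 14(i+1)) = 57i^5 - 285i^4 - 570i^3 - 570i^2 - 299i - 43, which is nonnegative for all i ≥ 29.
Combining, 3·2^(i + 1) ≥ 57(i+1)^5 - 14(i+1).
By the principle of mathematical induction, the result holds for all n ≥ 29.
Hence the smallest such n_0 is 29.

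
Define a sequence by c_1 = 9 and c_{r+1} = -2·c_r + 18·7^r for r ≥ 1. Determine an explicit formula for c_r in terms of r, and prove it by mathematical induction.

c_r = -5(-2)^(r - 1) + 2·7^r

Computing the first terms: c_1 = 9, c_2 = 108, c_3 = 666. This suggests c_r = -5(-2)^(r - 1) + 2·7^r.
When r = 1: the formula gives 9 = 9 = c_1.
Inductive step: assume the claim holds for r = i, so c_i = -5(-2)^(i - 1) + 2·7^i.
Then c_{i+1} = -2·c_i + 18·7^i = -2·(-5(-2)^(i - 1) + 2·7^i) + 18·7^i = -5(-2)^i + 2·7^(i + 1) = -5(-2)^((i+1) - 1) + 2·7^(i+1),
which is the claimed formula at r = i+1.
Hence, by induction on r, the claim holds for every r ≥ 1.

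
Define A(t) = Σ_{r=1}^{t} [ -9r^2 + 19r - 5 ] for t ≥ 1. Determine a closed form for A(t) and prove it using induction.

We claim A(t) = -t(3t^2 - 5t - 3) for all t ≥ 1.
Base step (t = 1): A(1) = 5, and the closed form gives 5. They agree.
For the inductive step, assume it holds for an arbitrary r ≥ 1, so A(r) = r(-3r^2 + 5r + 3).
Then A(r+1) = A(r) + (-9r^2 + r + 5) = (r(-3r^2 + 5r + 3)) + (-9r^2 + r + 5).
Simplifying, A(r+1) = -(r + 1)(3r^2 + r - 5) = -(r+1)(3(r+1)^2 - 5(r+1) - 3),
which is the closed form with t = r+1.
By the principle of mathematical induction, the result holds for all t ≥ 1.

A(t) = -t(3t^2 - 5t - 3)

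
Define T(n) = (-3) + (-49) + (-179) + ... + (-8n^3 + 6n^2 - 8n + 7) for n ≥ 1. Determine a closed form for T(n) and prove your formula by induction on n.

T(n) = -n(2n^3 + 2n^2 + 3n - 4)

We claim T(n) = -n(2n^3 + 2n^2 + 3n - 4) for all n ≥ 1.
When n = 1: T(1) = -3, and the closed form gives -3. They agree.
For the inductive step, assume it holds for an arbitrary m ≥ 1, so T(m) = m(-2m^3 - 2m^2 - 3m + 4).
Then T(m+1) = T(m) + (-8m^3 - 18m^2 - 20m - 3) = (m(-2m^3 - 2m^2 - 3m + 4)) + (-8m^3 - 18m^2 - 20m - 3).
Simplifying, T(m+1) = -(m + 1)(2m^3 + 8m^2 + 13m + 3) = -(m+1)(2(m+1)^3 + 2(m+1)^2 + 3(m+1) - 4),
which is the closed form with n = m+1.
This completes the induction.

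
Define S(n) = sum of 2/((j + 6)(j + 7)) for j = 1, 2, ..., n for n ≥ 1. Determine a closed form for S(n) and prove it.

We claim S(n) = 2n/(7(n + 7)) for all n ≥ 1.
For the base case n = 1: S(1) = 1/28, and the closed form gives 1/28. They agree.
For the inductive step, assume it holds for an arbitrary j ≥ 1, so S(j) = 2j/(7(j + 7)).
Then S(j+1) = S(j) + (2/((j + 7)(j + 8))) = (2j/(7(j + 7))) + (2/((j + 7)(j + 8))).
Simplifying, S(j+1) = 2(j + 1)/(7(j + 8)) = 2(j+1)/(7((j+1) + 7)),
which is the closed form with n = j+1.
This completes the induction.

S(n) = 2n/(7(n + 7))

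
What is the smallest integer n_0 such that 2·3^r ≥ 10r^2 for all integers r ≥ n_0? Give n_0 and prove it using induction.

n_0 = 4

At r = 3: 54 < 90, so the inequality fails and n_0 ≥ 4. We prove 2·3^r ≥ 10r^2 for all r ≥ 4.
Base step (r = 4): 2·3^r = 162 and 10r^2 = 160, so 162 ≥ 160.
For the inductive step, assume it holds for an arbitrary m ≥ 4, so 2·3^m ≥ 10m^2.
Then 2·3^(m + 1) = 3·(2·3^m) ≥ 3·(10m^2).
Also, for m ≥ 4 we have 3·(10m^2) ≥ 10(m+1)^2, since 3 ≥ (1 + 1/m)^2 for all m ≥ 4.
Combining, 2·3^(m + 1) ≥ 10(m+1)^2.
Hence, by induction on r, the claim holds for every r ≥ 4.
Hence the smallest such n_0 is 4.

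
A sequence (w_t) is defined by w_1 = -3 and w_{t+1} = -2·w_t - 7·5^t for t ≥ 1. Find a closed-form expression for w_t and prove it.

w_t = -(-2)^t - 5^t

Computing the first terms: w_1 = -3, w_2 = -29, w_3 = -117. This suggests w_t = -(-2)^t - 5^t.
For the base case t = 1: the formula gives -3 = -3 = w_1.
Inductive step: suppose the statement holds for some i ≥ 1, so w_i = -(-2)^i - 5^i.
Then w_{i+1} = -2·w_i - 7·5^i = -2·(-(-2)^i - 5^i) - 7·5^i = -(-2)^(i + 1) - 5^(i + 1),
which is the claimed formula at t = i+1.
By the principle of mathematical induction, the result holds for all t ≥ 1.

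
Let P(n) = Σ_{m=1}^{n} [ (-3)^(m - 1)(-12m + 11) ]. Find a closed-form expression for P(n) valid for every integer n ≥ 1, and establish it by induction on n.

We claim P(n) = (-3)^n(3n - 2) + 2 for all n ≥ 1.
For the base case n = 1: P(1) = -1, and the closed form gives -1. They agree.
For the inductive step, assume it holds for an arbitrary m ≥ 1, so P(m) = (-3)^m(3m - 2) + 2.
Then P(m+1) = P(m) + ((-3)^m(-12m - 1)) = ((-3)^m(3m - 2) + 2) + ((-3)^m(-12m - 1)).
Simplifying, P(m+1) = (-3)^(m + 1) - (-3)^(m + 2)m + 2 = (-3)^(m+1)(3(m+1) - 2) + 2,
which is the closed form with n = m+1.
This completes the induction.

P(n) = (-3)^n(3n - 2) + 2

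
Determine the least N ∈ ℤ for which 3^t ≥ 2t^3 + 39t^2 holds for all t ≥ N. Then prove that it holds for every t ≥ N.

At t = 7: 2187 < 2597, so the inequality fails and N ≥ 8. We prove 3^t ≥ 2t^3 + 39t^2 for all t ≥ 8.
For the base case t = 8: 3^t = 6561 and 2t^3 + 39t^2 = 3520, so 6561 ≥ 3520.
Inductive step: suppose the statement holds for some i ≥ 8, so 3^i ≥ 2i^3 + 39i^2.
Then 3^(i + 1) = 3·(3^i) ≥ 3·(2i^3 + 39i^2).
Also, for i ≥ 8 we have 3·(2i^3 + 39i^2) ≥ 2(i+1)^3 + 39(i+1)^2, since 3·(2i^3 + 39i^2) − (2(i+1)^3 + 39(i+1)^2) = 4i^3 + 72i^2 - 84i - 41, which is nonnegative for all i ≥ 8.
Combining, 3^(i + 1) ≥ 2(i+1)^3 + 39(i+1)^2.
This completes the induction.
Hence the smallest such N is 8.

N = 8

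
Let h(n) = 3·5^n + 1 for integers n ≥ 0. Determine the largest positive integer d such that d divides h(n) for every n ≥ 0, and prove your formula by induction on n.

Computing the first values: h(0) = 4 and h(1) = 16; gcd(4, 16) = 4, so d ≤ 4.
We prove 4 | 3·5^n + 1 for all n ≥ 0 by induction on n.
Base case (n = 0): h(0) = 4 = 4·(1), so 4 | h(0).
For the inductive step, assume it holds for an arbitrary i ≥ 0, i.e. 4 | h(i). Then
h(i+1) = 3·5^(i+1) + 1 = 5·(3·5^i + 1) - 4 = 5·h(i) - 4. The first term is divisible by 4 by the inductive hypothesis, and -4 is divisible by 4. Hence 4 | h(i+1).
Hence, by induction on n, the claim holds for every n ≥ 0.
Therefore the largest such d is 4.

d = 4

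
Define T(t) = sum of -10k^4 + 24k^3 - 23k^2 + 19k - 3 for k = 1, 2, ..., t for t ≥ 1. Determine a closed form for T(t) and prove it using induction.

We claim T(t) = -t(2t^4 - t^3 - t^2 - 4t - 3) for all t ≥ 1.
When t = 1: T(1) = 7, and the closed form gives 7. They agree.
Inductive step: assume the claim holds for t = k, so T(k) = k(-2k^4 + k^3 + k^2 + 4k + 3).
Then T(k+1) = T(k) + (-10k^4 - 16k^3 - 11k^2 + 5k + 7) = (k(-2k^4 + k^3 + k^2 + 4k + 3)) + (-10k^4 - 16k^3 - 11k^2 + 5k + 7).
Simplifying, T(k+1) = -(k + 1)(2k^4 + 7k^3 + 8k^2 - k - 7) = -(k+1)(2(k+1)^4 - (k+1)^3 - (k+1)^2 - 4(k+1) - 3),
which is the closed form with t = k+1.
Hence, by induction on t, the claim holds for every t ≥ 1.

T(t) = -t(2t^4 - t^3 - t^2 - 4t - 3)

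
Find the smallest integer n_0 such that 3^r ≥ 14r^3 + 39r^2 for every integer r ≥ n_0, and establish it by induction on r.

At r = 8: 6561 < 9664, so the inequality fails and n_0 ≥ 9. We prove 3^r ≥ 14r^3 + 39r^2 for all r ≥ 9.
Base step (r = 9): 3^r = 19683 and 14r^3 + 39r^2 = 13365, so 19683 ≥ 13365.
Inductive step: assume the claim holds for r = m, so 3^m ≥ 14m^3 + 39m^2.
Then 3^(m + 1) = 3·(3^m) ≥ 3·(14m^3 + 39m^2).
Also, for m ≥ 9 we have 3·(14m^3 + 39m^2) ≥ 14(m+1)^3 + 39(m+1)^2, since 3·(14m^3 + 39m^2) − (14(m+1)^3 + 39(m+1)^2) = 28m^3 + 36m^2 - 120m - 53, which is nonnegative for all m ≥ 9.
Combining, 3^(m + 1) ≥ 14(m+1)^3 + 39(m+1)^2.
By the principle of mathematical induction, the result holds for all r ≥ 9.
Hence the smallest such n_0 is 9.

n_0 = 9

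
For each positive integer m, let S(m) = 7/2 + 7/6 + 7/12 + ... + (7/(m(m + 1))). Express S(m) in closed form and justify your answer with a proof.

We claim S(m) = 7m/(m + 1) for all m ≥ 1.
For the base case m = 1: S(1) = 7/2, and the closed form gives 7/2. They agree.
Inductive step: suppose the statement holds for some j ≥ 1, so S(j) = 7j/(j + 1).
Then S(j+1) = S(j) + (7/((j + 1)(j + 2))) = (7j/(j + 1)) + (7/((j + 1)(j + 2))).
Simplifying, S(j+1) = 7(j + 1)/(j + 2) = 7(j+1)/((j+1) + 1),
which is the closed form with m = j+1.
By induction, the statement is established for all m ≥ 1.

S(m) = 7m/(m + 1)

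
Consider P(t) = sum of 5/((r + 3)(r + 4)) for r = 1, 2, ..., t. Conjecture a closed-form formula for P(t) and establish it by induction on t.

P(t) = 5t/(4(t + 4))

We claim P(t) = 5t/(4(t + 4)) for all t ≥ 1.
For the base case t = 1: P(1) = 1/4, and the closed form gives 1/4. They agree.
Suppose the result is true for t = r, so P(r) = 5r/(4(r + 4)).
Then P(r+1) = P(r) + (5/((r + 4)(r + 5))) = (5r/(4(r + 4))) + (5/((r + 4)(r + 5))).
Simplifying, P(r+1) = 5(r + 1)/(4(r + 5)) = 5(r+1)/(4((r+1) + 4)),
which is the closed form with t = r+1.
By the principle of mathematical induction, the result holds for all t ≥ 1.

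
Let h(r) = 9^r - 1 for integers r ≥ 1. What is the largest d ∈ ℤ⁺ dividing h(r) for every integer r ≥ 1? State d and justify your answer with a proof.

d = 8

Computing the first values: h(1) = 8 and h(2) = 80; gcd(8, 80) = 8, so d ≤ 8.
We prove 8 | 9^r - 1 for all r ≥ 1 by induction on r.
Base step (r = 1): h(1) = 8 = 8·(1), so 8 | h(1).
For the inductive step, assume it holds for an arbitrary k ≥ 1, i.e. 8 | h(k). Then
9^{k+1} − 1^{k+1} = 9·9^k − 1·1^k = 9·(9^k − 1^k) + (8)·1^k. The first term is divisible by 8 by the inductive hypothesis, and the second term (8)·1^k is divisible by 8 since 8 | 8. Hence 8 | h(k+1).
Hence, by induction on r, the claim holds for every r ≥ 1.
Therefore the largest such d is 8.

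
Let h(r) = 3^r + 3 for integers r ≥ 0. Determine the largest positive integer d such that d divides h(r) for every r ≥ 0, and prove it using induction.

d = 2

Computing the first values: h(0) = 4 and h(1) = 6; gcd(4, 6) = 2, so d ≤ 2.
We prove 2 | 3^r + 3 for all r ≥ 0 by induction on r.
For the base case r = 0: h(0) = 4 = 2·(2), so 2 | h(0).
For the inductive step, assume it holds for an arbitrary m ≥ 0, i.e. 2 | h(m). Then
h(m+1) = 3^(m+1) + 3 = 3·(3^m + 3) - 6 = 3·h(m) - 6. The first term is divisible by 2 by the inductive hypothesis, and -6 is divisible by 2. Hence 2 | h(m+1).
By the principle of mathematical induction, the result holds for all r ≥ 0.
Therefore the largest such d is 2.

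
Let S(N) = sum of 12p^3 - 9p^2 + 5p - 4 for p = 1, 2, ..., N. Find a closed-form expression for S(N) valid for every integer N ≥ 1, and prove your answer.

We claim S(N) = N(3N^3 + 3N^2 + N - 3) for all N ≥ 1.
For the base case N = 1: S(1) = 4, and the closed form gives 4. They agree.
Suppose the result is true for N = p, so S(p) = p(3p^3 + 3p^2 + p - 3).
Then S(p+1) = S(p) + (12p^3 + 27p^2 + 23p + 4) = (p(3p^3 + 3p^2 + p - 3)) + (12p^3 + 27p^2 + 23p + 4).
Simplifying, S(p+1) = (p + 1)(3p^3 + 12p^2 + 16p + 4) = (p+1)(3(p+1)^3 + 3(p+1)^2 + (p+1) - 3),
which is the closed form with N = p+1.
By induction, the statement is established for all N ≥ 1.

S(N) = N(3N^3 + 3N^2 + N - 3)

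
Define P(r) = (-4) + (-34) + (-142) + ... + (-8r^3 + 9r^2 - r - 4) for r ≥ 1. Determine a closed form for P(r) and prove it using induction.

P(r) = -r(2r^3 + r^2 - 2r + 3)

We claim P(r) = -r(2r^3 + r^2 - 2r + 3) for all r ≥ 1.
When r = 1: P(1) = -4, and the closed form gives -4. They agree.
Suppose the result is true for r = m, so P(m) = m(-2m^3 - m^2 + 2m - 3).
Then P(m+1) = P(m) + (-m - 8(m + 1)^3 + 9(m + 1)^2 - 5) = (m(-2m^3 - m^2 + 2m - 3)) + (-m - 8(m + 1)^3 + 9(m + 1)^2 - 5).
Simplifying, P(m+1) = -(m + 1)(2m^3 + 7m^2 + 6m + 4) = -(m+1)(2(m+1)^3 + (m+1)^2 - 2(m+1) + 3),
which is the closed form with r = m+1.
By induction, the statement is established for all r ≥ 1.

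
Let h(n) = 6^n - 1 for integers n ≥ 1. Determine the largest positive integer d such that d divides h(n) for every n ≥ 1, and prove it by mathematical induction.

Computing the first values: h(1) = 5 and h(2) = 35; gcd(5, 35) = 5, so d ≤ 5.
We prove 5 | 6^n - 1 for all n ≥ 1 by induction on n.
For the base case n = 1: h(1) = 5 = 5·(1), so 5 | h(1).
Inductive step: suppose the statement holds for some k ≥ 1, i.e. 5 | h(k). Then
6^{k+1} − 1^{k+1} = 6·6^k − 1·1^k = 6·(6^k − 1^k) + (5)·1^k. The first term is divisible by 5 by the inductive hypothesis, and the second term (5)·1^k is divisible by 5 since 5 | 5. Hence 5 | h(k+1).
By the principle of mathematical induction, the result holds for all n ≥ 1.
Therefore the largest such d is 5.

d = 5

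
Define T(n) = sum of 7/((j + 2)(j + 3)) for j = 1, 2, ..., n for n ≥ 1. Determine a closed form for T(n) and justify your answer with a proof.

T(n) = 7n/(3(n + 3))

We claim T(n) = 7n/(3(n + 3)) for all n ≥ 1.
For the base case n = 1: T(1) = 7/12, and the closed form gives 7/12. They agree.
Inductive step: assume the claim holds for n = j, so T(j) = 7j/(3(j + 3)).
Then T(j+1) = T(j) + (7/((j + 3)(j + 4))) = (7j/(3(j + 3))) + (7/((j + 3)(j + 4))).
Simplifying, T(j+1) = 7(j + 1)/(3(j + 4)) = 7(j+1)/(3((j+1) + 3)),
which is the closed form with n = j+1.
This completes the induction.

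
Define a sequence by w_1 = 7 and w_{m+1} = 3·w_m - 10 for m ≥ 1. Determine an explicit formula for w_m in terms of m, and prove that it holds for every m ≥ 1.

w_m = 2·3^(m - 1) + 5

Computing the first terms: w_1 = 7, w_2 = 11, w_3 = 23. This suggests w_m = 2·3^(m - 1) + 5.
Base step (m = 1): the formula gives 7 = 7 = w_1.
Suppose the result is true for m = i, so w_i = 2·3^(i - 1) + 5.
Then w_{i+1} = 3·w_i - 10 = 3·(2·3^(i - 1) + 5) - 10 = 2·3^i + 5 = 2·3^((i+1) - 1) + 5,
which is the claimed formula at m = i+1.
By induction, the statement is established for all m ≥ 1.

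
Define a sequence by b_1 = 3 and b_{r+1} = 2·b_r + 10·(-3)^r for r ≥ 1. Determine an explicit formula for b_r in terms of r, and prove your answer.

Computing the first terms: b_1 = 3, b_2 = -24, b_3 = 42. This suggests b_r = -2(-3)^r - 3·2^(r - 1).
When r = 1: the formula gives 3 = 3 = b_1.
Inductive step: suppose the statement holds for some j ≥ 1, so b_j = -2(-3)^j - 3·2^(j - 1).
Then b_{j+1} = 2·b_j + 10·(-3)^j = 2·(-2(-3)^j - 3·2^(j - 1)) + 10·(-3)^j = -2(-3)^(j + 1) - 3·2^j = -2(-3)^(j+1) - 3·2^((j+1) - 1),
which is the claimed formula at r = j+1.
Hence, by induction on r, the claim holds for every r ≥ 1.

b_r = -2(-3)^r - 3·2^(r - 1)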